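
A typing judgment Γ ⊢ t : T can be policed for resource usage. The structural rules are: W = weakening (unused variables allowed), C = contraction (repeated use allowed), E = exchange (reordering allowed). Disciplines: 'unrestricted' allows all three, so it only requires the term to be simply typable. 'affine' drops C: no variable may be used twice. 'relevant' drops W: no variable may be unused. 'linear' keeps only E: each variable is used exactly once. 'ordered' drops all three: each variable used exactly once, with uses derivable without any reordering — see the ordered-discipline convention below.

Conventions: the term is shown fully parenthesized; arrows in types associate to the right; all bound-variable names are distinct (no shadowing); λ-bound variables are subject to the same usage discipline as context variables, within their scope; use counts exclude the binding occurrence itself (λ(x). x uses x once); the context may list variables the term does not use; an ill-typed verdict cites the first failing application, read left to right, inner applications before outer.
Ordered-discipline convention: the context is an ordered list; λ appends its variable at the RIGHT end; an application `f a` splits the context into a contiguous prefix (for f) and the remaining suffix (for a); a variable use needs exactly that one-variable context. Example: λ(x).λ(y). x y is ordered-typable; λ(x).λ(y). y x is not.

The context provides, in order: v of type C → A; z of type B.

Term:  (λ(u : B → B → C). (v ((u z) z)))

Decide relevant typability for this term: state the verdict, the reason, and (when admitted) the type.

yes — none of v, z, u goes unused; term : (B → B → C) → A
usage: v ×1; z ×2; u (bound) ×1
order of uses: v, u, z, z
typing: the term checks, with type (B → B → C) → A
per-discipline verdicts: ordered ✗, linear ✗, affine ✗, relevant ✓, unrestricted ✓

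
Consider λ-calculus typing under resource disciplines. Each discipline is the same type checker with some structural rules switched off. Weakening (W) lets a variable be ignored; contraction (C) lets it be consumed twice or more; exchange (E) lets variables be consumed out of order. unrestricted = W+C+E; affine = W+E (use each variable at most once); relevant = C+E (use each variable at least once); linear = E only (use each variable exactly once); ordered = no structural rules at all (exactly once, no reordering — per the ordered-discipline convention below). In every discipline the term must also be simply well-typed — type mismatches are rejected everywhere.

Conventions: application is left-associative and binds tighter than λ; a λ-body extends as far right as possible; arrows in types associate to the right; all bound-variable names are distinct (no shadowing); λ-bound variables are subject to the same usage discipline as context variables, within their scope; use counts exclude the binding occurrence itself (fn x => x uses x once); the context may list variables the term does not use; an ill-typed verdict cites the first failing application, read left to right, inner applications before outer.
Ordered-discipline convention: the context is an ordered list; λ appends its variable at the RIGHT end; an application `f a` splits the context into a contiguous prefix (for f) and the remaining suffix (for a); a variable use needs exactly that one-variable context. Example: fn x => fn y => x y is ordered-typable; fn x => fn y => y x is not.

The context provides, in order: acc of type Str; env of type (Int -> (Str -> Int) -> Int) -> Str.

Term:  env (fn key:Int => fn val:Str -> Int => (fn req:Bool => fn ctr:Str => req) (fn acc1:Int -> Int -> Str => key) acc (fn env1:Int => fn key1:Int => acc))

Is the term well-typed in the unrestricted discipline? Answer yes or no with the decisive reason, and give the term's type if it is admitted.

no — the type mismatch rejects it
counts: acc: 2; env: 1; key (bound): 1; val (bound): 0; req (bound): 1; ctr (bound): 0; acc1 (bound): 0; env1 (bound): 0; key1 (bound): 0
order of uses: env, req, key, acc, acc
typing: ill-typed: a function awaiting Bool gets (Int -> Int -> Str) -> Int
per-discipline verdicts: ordered ✗, linear ✗, affine ✗, relevant ✗, unrestricted ✗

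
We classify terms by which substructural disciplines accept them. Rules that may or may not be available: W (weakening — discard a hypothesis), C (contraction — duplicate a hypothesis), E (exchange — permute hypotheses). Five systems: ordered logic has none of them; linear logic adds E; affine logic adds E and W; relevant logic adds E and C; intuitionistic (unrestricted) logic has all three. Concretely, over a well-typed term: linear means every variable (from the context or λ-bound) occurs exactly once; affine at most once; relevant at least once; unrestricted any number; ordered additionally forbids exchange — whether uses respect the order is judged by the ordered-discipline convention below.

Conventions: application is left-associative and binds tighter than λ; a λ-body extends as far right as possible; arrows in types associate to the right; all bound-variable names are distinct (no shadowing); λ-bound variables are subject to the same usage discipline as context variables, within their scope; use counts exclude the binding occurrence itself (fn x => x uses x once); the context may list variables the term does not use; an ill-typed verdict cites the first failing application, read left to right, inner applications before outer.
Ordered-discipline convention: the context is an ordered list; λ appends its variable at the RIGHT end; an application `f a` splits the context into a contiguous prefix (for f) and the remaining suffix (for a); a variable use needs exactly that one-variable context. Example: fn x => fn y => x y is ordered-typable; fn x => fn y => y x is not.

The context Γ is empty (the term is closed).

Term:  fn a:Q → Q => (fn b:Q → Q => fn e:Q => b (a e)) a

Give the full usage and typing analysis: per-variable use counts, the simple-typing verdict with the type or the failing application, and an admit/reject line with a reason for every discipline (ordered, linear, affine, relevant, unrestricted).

usage: a [bound]=2, b [bound]=1, e [bound]=1
order of uses: b, a, e, a
typing: well-typed — term : (Q → Q) → Q → Q
ordered: ✗, repeated use of a ×2
linear: ✗, repeated use of a ×2
affine: ✗, repeated use of a ×2
relevant: ✓, every one of a, b, e appears
unrestricted: ✓, simply typable at (Q → Q) → Q → Q; W, C, E all held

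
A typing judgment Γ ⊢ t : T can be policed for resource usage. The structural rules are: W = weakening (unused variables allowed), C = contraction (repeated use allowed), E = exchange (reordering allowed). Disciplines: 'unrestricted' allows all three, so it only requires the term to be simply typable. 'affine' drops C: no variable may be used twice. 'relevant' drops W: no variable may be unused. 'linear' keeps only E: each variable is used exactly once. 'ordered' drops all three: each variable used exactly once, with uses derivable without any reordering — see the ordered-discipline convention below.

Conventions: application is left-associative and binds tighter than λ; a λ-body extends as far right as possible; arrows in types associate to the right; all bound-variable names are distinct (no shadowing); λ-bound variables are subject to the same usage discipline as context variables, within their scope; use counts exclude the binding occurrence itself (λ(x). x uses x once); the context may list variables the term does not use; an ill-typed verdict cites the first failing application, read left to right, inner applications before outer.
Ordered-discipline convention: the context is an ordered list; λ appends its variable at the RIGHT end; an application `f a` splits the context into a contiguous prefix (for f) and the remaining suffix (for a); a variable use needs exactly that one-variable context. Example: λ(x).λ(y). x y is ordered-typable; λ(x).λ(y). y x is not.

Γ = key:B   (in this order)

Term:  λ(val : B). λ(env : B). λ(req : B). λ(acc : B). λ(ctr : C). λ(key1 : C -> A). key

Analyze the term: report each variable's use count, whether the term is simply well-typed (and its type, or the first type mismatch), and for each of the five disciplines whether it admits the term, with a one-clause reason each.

use counts: key: 1, val (bound): 0, env (bound): 0, req (bound): 0, acc (bound): 0, ctr (bound): 0, key1 (bound): 0
use order (left to right): key
typing: the term checks, with type B -> B -> B -> B -> C -> (C -> A) -> B
ordered ✗ (val, env, req, acc, ctr, key1 never used (weakening))
linear ✗ (val, env, req, acc, ctr, key1 never used (weakening))
affine ✓ (key, val, env, req, acc, ctr, key1: no repeats, contraction unneeded)
relevant ✗ (val, env, req, acc, ctr, key1 never used (weakening))
unrestricted ✓ (typability at B -> B -> B -> B -> C -> (C -> A) -> B is all that's needed)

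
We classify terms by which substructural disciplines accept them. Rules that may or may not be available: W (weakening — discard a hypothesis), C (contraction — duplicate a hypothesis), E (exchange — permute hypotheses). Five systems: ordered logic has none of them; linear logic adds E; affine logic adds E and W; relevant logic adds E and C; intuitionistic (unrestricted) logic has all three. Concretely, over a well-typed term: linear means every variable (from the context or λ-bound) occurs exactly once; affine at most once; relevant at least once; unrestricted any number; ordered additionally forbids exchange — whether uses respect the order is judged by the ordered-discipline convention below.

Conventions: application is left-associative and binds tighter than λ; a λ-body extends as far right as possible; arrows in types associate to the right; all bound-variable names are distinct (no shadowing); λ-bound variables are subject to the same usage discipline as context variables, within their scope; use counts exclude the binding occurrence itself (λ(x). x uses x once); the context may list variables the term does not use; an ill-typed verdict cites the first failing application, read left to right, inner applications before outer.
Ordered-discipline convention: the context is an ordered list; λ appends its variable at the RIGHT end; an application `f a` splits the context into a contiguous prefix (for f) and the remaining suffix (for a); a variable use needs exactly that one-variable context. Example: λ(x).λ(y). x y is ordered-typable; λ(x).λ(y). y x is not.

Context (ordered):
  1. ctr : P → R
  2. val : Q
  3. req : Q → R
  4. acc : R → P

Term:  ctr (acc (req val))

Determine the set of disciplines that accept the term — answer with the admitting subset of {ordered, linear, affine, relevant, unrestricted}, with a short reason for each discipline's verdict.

admitting disciplines: linear, affine, relevant, unrestricted
counts: ctr: 1, val: 1, req: 1, acc: 1
left-to-right use order: ctr, acc, req, val
typing: ✓ — R
ordered ✗ (no ordered split (uses run ctr, acc, req, val))
linear ✓ (single use per variable (ctr, val, req, acc))
affine ✓ (ctr, val, req, acc: no repeats, contraction unneeded)
relevant ✓ (ctr, val, req, acc: all used, weakening unneeded)
unrestricted ✓ (type-checks (R) and nothing is barred)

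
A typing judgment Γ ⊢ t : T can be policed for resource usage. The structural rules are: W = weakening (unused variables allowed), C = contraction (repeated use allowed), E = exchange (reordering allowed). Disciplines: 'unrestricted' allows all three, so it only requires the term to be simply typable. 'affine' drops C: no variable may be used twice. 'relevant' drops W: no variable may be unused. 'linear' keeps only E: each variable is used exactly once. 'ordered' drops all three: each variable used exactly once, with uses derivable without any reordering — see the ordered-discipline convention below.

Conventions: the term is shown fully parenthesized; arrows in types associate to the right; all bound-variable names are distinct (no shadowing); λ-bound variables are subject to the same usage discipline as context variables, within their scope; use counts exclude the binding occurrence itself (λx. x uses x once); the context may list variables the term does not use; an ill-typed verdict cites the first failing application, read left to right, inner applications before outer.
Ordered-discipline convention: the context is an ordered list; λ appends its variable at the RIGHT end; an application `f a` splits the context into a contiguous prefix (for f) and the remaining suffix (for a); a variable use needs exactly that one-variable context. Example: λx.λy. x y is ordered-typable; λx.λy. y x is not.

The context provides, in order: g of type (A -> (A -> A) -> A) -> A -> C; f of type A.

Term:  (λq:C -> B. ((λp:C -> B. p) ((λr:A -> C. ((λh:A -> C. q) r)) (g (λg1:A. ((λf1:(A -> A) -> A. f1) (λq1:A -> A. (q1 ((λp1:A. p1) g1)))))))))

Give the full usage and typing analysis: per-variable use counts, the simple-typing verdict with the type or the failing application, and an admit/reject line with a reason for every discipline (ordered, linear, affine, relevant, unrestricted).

use counts: g=1, f=0, q (bound)=1, p (bound)=1, r (bound)=1, h (bound)=0, g1 (bound)=1, f1 (bound)=1, q1 (bound)=1, p1 (bound)=1
uses in reading order: p, q, r, g, f1, q1, p1, g1
typing: well-typed — term : (C -> B) -> C -> B
ordered ✗ (f, h left unused)
linear ✗ (f, h left unused)
affine ✓ (g, f, q, p, r, h, g1, f1, q1, p1: no repeats, contraction unneeded)
relevant ✗ (f, h left unused)
unrestricted ✓ (typability at (C -> B) -> C -> B is all that's needed)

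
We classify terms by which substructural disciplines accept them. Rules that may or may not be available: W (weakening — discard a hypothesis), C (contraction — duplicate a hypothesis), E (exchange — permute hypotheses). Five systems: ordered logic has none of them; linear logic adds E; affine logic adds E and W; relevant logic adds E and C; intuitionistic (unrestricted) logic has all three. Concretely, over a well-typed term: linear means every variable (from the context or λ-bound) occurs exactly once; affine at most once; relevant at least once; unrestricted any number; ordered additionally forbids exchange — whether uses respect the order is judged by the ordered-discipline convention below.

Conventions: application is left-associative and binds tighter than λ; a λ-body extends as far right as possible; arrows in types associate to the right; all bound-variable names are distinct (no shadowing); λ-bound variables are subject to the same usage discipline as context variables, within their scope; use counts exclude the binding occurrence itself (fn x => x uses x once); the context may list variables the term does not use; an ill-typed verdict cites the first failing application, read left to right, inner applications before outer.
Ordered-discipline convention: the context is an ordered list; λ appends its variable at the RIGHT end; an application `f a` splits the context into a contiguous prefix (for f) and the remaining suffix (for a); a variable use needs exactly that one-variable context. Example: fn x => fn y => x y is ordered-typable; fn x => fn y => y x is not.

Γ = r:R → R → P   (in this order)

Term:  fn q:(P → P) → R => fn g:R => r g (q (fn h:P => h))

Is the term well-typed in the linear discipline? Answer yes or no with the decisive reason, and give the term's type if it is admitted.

yes — r, q, g, h: one use apiece; term : ((P → P) → R) → R → P
use counts: r ×1, q (λ-bound) ×1, g (λ-bound) ×1, h (λ-bound) ×1
left-to-right use order: r, g, q, h
typing: ✓ — ((P → P) → R) → R → P
all disciplines: ordered ✗, linear ✓, affine ✓, relevant ✓, unrestricted ✓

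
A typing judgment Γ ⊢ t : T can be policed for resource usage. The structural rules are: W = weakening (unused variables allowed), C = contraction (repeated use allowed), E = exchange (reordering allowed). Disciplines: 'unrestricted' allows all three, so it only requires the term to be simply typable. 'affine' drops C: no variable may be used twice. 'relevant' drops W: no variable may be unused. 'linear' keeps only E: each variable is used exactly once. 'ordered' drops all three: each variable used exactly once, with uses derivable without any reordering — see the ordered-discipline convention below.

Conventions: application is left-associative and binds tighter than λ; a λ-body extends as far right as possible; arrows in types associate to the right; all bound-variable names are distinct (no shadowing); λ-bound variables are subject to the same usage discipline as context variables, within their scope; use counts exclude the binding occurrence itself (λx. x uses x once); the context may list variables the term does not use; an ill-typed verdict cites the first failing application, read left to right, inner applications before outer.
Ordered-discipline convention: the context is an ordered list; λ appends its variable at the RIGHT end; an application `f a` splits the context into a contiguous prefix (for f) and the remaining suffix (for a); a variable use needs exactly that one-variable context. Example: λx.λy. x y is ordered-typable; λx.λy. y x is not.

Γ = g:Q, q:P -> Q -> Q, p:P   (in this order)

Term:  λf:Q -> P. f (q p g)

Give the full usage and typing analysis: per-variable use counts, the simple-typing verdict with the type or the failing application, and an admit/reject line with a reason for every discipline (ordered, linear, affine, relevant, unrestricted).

variable uses: g ×1; q ×1; p ×1; f [bound] ×1
uses in reading order: f, q, p, g
typing: well-typed — term : (Q -> P) -> P
ordered: ✗, use order f, q, p, g needs exchange
linear: ✓, each of g, q, p, f used exactly once
affine: ✓, at most one use each (g, q, p, f)
relevant: ✓, every one of g, q, p, f appears
unrestricted: ✓, typability at (Q -> P) -> P is all that's needed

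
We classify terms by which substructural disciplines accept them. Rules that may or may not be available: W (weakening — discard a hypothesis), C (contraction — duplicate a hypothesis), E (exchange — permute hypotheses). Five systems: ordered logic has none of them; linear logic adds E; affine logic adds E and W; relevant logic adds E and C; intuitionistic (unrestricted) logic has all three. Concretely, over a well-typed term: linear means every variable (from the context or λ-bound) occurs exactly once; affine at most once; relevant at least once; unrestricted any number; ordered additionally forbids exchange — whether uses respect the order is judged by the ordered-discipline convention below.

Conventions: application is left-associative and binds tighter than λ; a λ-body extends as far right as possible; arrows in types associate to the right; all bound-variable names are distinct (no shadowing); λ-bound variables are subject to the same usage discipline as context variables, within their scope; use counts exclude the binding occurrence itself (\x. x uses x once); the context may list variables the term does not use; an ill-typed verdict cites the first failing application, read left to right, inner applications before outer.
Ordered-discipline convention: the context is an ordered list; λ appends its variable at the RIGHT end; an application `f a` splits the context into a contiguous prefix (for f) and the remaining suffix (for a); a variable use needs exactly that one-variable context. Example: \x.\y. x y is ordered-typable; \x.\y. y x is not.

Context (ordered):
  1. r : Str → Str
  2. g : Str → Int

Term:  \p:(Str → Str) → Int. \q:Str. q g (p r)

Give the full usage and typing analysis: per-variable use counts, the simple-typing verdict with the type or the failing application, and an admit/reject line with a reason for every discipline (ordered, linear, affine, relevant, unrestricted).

counts: r: 1×; g: 1×; p [bound]: 1×; q [bound]: 1×
use order (left to right): q, g, p, r
typing: ill-typed: non-arrow in function slot: Str
ordered: ✗ — not simply typable
linear: ✗ — fails simple typing
affine: ✗ — a type mismatch blocks all five
relevant: ✗ — the type mismatch rejects it
unrestricted: ✗ — not simply typable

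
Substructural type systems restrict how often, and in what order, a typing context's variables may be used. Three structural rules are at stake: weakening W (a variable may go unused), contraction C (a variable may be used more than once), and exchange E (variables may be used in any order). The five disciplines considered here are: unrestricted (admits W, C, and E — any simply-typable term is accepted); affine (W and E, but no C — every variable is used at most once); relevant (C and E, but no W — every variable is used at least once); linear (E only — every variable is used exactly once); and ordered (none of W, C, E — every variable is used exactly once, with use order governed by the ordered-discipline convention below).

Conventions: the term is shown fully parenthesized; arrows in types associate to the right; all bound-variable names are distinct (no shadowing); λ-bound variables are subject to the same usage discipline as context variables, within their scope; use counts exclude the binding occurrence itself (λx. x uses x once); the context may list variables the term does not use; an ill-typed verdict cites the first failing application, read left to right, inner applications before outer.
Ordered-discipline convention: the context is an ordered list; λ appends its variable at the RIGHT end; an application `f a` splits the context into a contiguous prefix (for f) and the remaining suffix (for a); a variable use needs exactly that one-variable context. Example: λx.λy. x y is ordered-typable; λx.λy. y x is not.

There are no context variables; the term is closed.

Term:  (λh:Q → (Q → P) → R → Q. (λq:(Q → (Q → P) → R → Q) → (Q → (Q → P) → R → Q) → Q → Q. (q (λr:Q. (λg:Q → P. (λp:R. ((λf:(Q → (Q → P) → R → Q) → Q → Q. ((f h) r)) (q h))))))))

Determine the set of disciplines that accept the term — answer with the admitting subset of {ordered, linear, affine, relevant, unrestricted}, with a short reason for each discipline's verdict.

accepted by: unrestricted
variable uses: h (bound): 2, q (bound): 2, r (bound): 1, g (bound): 0, p (bound): 0, f (bound): 1
left-to-right use order: q, f, h, r, q, h
typing: ✓ — (Q → (Q → P) → R → Q) → ((Q → (Q → P) → R → Q) → (Q → (Q → P) → R → Q) → Q → Q) → (Q → (Q → P) → R → Q) → Q → Q
ordered: ✗ — repeated use of h ×2, q ×2; needs weakening: g, p unused
linear: ✗ — repeated use of h ×2, q ×2; needs weakening: g, p unused
affine: ✗ — repeated use of h ×2, q ×2
relevant: ✗ — needs weakening: g, p unused
unrestricted: ✓ — simply typable at (Q → (Q → P) → R → Q) → ((Q → (Q → P) → R → Q) → (Q → (Q → P) → R → Q) → Q → Q) → (Q → (Q → P) → R → Q) → Q → Q; W, C, E all held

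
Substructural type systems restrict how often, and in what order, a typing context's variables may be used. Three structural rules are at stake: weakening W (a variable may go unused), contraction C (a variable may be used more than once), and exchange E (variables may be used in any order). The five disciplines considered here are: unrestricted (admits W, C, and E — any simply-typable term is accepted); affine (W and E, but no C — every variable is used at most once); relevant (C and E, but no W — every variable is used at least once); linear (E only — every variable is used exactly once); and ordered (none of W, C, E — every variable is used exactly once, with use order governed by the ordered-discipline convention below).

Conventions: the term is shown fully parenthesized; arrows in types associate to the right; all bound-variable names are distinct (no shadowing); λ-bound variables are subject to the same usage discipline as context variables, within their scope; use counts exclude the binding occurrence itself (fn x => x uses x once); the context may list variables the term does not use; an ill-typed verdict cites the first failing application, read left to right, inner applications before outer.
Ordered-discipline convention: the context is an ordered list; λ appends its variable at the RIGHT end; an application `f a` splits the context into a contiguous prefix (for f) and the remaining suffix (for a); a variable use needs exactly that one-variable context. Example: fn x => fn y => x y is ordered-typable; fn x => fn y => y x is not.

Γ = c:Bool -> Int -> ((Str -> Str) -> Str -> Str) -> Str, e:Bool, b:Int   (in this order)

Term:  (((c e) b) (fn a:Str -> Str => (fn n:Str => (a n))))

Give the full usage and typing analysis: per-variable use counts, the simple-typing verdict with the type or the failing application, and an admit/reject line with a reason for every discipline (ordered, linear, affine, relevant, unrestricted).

counts: c: 1; e: 1; b: 1; a (bound): 1; n (bound): 1
left-to-right use order: c, e, b, a, n
typing: well-typed at Str
ordered: ✓, single-use (c, e, b, a, n), ordered derivation ok
linear: ✓, each of c, e, b, a, n used exactly once
affine: ✓, at most one use each (c, e, b, a, n)
relevant: ✓, every one of c, e, b, a, n appears
unrestricted: ✓, simply typable at Str; W, C, E all held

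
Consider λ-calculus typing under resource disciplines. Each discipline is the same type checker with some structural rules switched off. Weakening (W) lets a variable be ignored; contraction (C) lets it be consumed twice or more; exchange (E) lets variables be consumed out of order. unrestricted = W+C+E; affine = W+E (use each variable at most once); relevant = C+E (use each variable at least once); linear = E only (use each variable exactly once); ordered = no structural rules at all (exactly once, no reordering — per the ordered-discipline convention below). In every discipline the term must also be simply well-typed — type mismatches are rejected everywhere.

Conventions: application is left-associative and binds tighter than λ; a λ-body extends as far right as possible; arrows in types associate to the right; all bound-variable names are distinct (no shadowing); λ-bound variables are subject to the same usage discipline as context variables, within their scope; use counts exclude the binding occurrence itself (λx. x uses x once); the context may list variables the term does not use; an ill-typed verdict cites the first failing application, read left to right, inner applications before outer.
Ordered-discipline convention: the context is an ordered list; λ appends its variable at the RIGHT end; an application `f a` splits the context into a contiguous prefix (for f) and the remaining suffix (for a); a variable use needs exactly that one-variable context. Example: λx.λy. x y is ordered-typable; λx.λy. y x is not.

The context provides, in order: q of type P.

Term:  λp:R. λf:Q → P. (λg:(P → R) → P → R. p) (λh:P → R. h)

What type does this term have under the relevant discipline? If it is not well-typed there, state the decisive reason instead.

not well-typed under relevant — q, f, g left unused
variable uses: q ×0; p (λ-bound) ×1; f (λ-bound) ×0; g (λ-bound) ×0; h (λ-bound) ×1
use order (left to right): p, h
typing: well-typed — term : R → (Q → P) → R
across the five disciplines: ordered ✗, linear ✗, affine ✓, relevant ✗, unrestricted ✓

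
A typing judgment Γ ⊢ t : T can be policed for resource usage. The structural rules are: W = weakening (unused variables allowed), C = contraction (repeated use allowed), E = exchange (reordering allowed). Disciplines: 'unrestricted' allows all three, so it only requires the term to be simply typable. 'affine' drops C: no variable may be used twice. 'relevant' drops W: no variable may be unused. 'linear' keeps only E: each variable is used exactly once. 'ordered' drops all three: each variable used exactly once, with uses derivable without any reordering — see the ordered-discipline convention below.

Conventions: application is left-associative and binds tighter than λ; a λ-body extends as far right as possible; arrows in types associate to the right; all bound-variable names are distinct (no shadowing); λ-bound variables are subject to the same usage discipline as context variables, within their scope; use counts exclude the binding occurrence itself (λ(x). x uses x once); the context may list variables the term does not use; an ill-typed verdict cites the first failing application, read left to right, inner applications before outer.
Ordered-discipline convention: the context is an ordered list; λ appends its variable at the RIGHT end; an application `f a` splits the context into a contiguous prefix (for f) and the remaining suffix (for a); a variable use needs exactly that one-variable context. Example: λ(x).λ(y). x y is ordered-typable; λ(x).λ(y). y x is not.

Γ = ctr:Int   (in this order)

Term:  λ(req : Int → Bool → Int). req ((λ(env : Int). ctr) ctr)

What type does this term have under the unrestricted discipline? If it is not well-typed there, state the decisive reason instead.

term : (Int → Bool → Int) → Bool → Int
counts: ctr ×2, req (λ-bound) ×1, env (λ-bound) ×0
uses in reading order: req, ctr, ctr
typing: well-typed — term : (Int → Bool → Int) → Bool → Int
summary: ordered ✗ · linear ✗ · affine ✗ · relevant ✗ · unrestricted ✓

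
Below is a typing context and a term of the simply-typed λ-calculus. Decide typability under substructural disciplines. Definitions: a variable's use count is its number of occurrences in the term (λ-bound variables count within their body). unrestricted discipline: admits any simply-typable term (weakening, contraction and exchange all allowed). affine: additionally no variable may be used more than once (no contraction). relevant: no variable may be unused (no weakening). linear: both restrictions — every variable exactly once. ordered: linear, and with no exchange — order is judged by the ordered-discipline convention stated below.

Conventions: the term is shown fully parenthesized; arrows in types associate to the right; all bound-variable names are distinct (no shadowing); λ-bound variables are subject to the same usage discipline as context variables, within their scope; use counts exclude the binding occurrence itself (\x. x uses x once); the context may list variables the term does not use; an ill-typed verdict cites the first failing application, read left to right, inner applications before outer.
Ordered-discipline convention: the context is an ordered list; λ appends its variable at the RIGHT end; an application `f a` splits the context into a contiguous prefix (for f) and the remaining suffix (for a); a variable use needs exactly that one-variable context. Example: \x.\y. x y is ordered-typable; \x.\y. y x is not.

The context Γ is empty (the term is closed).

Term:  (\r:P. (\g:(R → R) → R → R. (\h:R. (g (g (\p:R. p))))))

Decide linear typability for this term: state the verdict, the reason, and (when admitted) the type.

no — g ×2 used more than once (contraction); r, h left unused
counts: r (λ-bound): 0×, g (λ-bound): 2×, h (λ-bound): 0×, p (λ-bound): 1×
order of uses: g, g, p
typing: well-typed — term : P → ((R → R) → R → R) → R → R → R
all disciplines: ordered ✗, linear ✗, affine ✗, relevant ✗, unrestricted ✓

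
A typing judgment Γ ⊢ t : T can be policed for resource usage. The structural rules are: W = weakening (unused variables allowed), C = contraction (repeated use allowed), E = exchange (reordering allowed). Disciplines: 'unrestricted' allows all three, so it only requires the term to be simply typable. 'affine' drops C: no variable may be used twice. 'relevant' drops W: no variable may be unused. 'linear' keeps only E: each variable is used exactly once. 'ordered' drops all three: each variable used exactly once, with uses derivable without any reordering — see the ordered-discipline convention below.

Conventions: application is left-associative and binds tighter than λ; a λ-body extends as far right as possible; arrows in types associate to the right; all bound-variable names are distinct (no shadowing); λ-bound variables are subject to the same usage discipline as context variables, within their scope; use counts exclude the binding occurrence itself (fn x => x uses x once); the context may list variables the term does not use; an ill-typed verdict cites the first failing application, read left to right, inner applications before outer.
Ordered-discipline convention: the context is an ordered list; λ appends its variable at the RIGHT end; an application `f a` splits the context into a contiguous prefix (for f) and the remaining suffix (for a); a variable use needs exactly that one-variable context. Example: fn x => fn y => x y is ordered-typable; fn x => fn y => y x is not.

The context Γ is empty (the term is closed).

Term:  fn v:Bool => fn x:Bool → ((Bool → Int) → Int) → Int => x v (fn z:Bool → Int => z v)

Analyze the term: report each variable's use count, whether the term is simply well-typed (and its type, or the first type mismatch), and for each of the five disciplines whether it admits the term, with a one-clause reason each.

variable uses: v (bound): 2, x (bound): 1, z (bound): 1
left-to-right use order: x, v, z, v
typing: ✓ — Bool → (Bool → ((Bool → Int) → Int) → Int) → Int
ordered: ✗, needs contraction — v ×2
linear: ✗, needs contraction — v ×2
affine: ✗, needs contraction — v ×2
relevant: ✓, v, x, z: all used, weakening unneeded
unrestricted: ✓, well-typed at Bool → (Bool → ((Bool → Int) → Int) → Int) → Int; no restrictions here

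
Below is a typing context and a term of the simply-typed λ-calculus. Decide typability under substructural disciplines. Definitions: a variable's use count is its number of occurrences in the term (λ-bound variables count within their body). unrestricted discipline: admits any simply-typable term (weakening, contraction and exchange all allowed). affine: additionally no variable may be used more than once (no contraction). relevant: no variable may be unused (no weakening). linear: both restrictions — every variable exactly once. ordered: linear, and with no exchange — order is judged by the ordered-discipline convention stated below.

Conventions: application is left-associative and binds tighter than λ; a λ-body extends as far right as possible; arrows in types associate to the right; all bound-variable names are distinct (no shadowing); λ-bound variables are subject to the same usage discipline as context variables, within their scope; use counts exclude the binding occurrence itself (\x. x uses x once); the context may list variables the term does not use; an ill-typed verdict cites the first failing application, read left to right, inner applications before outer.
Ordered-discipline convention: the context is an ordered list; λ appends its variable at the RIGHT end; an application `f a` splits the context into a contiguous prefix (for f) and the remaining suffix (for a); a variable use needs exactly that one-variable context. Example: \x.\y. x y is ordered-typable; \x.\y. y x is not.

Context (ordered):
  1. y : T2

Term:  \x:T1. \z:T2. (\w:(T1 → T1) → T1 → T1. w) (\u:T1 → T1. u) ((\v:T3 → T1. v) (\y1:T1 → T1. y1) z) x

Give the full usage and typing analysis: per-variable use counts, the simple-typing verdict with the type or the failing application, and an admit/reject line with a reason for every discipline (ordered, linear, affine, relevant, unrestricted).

variable uses: y: 0×; x (λ-bound): 1×; z (λ-bound): 1×; w (λ-bound): 1×; u (λ-bound): 1×; v (λ-bound): 1×; y1 (λ-bound): 1×
use order (left to right): w, u, v, y1, z, x
typing: ill-typed: an argument (T1 → T1) → T1 → T1 mismatches the expected T3 → T1
ordered: ✗, the type mismatch rejects it
linear: ✗, not simply typable
affine: ✗, fails simple typing
relevant: ✗, a type mismatch blocks all five
unrestricted: ✗, the type mismatch rejects it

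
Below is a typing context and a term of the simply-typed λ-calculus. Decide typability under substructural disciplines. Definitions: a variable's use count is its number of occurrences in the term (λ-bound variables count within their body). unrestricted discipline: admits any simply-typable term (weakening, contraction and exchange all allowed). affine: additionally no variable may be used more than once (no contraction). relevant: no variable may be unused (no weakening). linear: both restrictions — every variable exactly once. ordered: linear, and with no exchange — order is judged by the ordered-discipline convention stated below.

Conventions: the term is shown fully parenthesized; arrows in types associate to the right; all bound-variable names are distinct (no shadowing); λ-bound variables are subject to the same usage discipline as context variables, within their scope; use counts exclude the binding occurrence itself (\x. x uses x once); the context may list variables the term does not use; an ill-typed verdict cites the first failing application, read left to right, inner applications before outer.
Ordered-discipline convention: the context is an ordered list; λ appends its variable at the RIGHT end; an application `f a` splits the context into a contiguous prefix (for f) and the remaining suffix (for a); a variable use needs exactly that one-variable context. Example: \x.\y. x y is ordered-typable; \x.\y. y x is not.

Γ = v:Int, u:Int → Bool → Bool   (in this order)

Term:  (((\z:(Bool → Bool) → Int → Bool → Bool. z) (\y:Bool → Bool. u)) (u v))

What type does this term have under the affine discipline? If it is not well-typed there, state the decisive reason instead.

not well-typed under affine — uses contraction: u ×2
variable uses: v=1; u=2; z (λ-bound)=1; y (λ-bound)=0
left-to-right use order: z, u, u, v
typing: well-typed at Int → Bool → Bool
per-discipline verdicts: ordered ✗; linear ✗; affine ✗; relevant ✗; unrestricted ✓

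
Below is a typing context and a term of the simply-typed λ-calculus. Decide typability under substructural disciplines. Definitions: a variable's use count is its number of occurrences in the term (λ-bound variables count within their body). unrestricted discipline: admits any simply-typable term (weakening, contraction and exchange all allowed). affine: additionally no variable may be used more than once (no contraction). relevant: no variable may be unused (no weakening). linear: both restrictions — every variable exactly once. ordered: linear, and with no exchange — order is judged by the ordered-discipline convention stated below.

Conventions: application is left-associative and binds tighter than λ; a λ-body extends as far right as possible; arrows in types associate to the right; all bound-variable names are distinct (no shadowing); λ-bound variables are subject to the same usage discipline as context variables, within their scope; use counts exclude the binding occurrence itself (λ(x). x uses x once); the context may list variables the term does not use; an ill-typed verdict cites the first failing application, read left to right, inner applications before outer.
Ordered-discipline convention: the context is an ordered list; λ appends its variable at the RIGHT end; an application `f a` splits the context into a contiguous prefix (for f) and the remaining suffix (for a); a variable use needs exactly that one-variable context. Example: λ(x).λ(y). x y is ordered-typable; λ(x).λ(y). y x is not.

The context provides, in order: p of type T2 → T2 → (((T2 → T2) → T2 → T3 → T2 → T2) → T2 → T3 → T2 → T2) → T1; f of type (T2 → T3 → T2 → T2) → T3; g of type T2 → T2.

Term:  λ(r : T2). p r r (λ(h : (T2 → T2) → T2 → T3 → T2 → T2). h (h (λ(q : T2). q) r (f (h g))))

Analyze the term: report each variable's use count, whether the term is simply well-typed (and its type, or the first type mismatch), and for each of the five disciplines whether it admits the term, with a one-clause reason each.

use counts: p=1; f=1; g=1; r [bound]=3; h [bound]=3; q [bound]=1
use order (left to right): p, r, r, h, h, q, r, f, h, g
typing: well-typed at T2 → T1
ordered ✗ (repeated use of r ×3, h ×3)
linear ✗ (repeated use of r ×3, h ×3)
affine ✗ (repeated use of r ×3, h ×3)
relevant ✓ (at least one use each (p, f, g, r, h, q))
unrestricted ✓ (typability at T2 → T1 is all that's needed)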